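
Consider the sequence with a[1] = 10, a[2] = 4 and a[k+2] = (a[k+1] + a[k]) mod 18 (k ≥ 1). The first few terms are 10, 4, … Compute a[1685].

a[1] = 10; a[2] = 4; a[3] = 14; a[4] = 0; a[5] = 14; a[6] = 14; a[7] = 10; a[8] = 6; a[9] = 16; a[10] = 4; a[11] = 2; a[12] = 6; a[13] = 8; a[14] = 14; a[15] = 4; a[16] = 0; a[17] = 4; a[18] = 4; a[19] = 8; a[20] = 12; a[21] = 2; a[22] = 14; a[23] = 16; a[24] = 12; a[25] = 10; a[26] = 4.
Since (a[25], a[26]) = (a[1], a[2]) = (10, 4) (two consecutive terms determine the rest), the sequence is periodic with period 24.
So a[1685] = a[1 + ((1685-1) mod 24)] = a[5] = 14.

14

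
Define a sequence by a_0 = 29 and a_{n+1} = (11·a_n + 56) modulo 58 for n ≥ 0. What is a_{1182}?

39

Listing terms: a_0 = 29,  a_1 = 27,  a_2 = 5,  a_3 = 53,  a_4 = 1,  a_5 = 9,  a_6 = 39,  a_7 = 21,  a_8 = 55,  a_9 = 23,  a_{10} = 19,  a_{11} = 33,  a_{12} = 13,  a_{13} = 25,  a_{14} = 41,  a_{15} = 43,  a_{16} = 7,  a_{17} = 17,  a_{18} = 11,  a_{19} = 3,  a_{20} = 31,  a_{21} = 49,  a_{22} = 15,  a_{23} = 47,  a_{24} = 51,  a_{25} = 37,  a_{26} = 57,  a_{27} = 45,  a_{28} = 29.
Since a_{28} = a_0 = 29, the sequence is periodic with period 28.
(1182 - 0) mod 28 = 6, so a_{1182} = a_6 = 39.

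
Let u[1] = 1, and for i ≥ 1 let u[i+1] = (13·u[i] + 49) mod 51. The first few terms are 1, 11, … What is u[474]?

45

Computing terms: u[1] = 1,  u[2] = 11,  u[3] = 39,  u[4] = 46,  u[5] = 35,  u[6] = 45,  u[7] = 22,  u[8] = 29,  u[9] = 18,  u[10] = 28,  u[11] = 5,  u[12] = 12,  u[13] = 1.
Since u[13] = u[1] = 1, the sequence is periodic with period 12.
So u[474] = u[1 + ((474-1) mod 12)] = u[6] = 45.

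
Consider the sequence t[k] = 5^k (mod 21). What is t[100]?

16

t[0] = 1, t[1] = 5, t[2] = 4, t[3] = 20, t[4] = 16, t[5] = 17, t[6] = 1.
The sequence repeats with period 6.
So t[100] = t[0 + ((100-0) mod 6)] = t[4] = 16.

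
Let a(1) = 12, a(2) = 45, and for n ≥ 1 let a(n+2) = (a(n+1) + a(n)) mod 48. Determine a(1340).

a(1) = 12,  a(2) = 45,  a(3) = 9,  a(4) = 6,  a(5) = 15,  a(6) = 21,  a(7) = 36,  a(8) = 9,  a(9) = 45,  a(10) = 6,  a(11) = 3,  a(12) = 9,  a(13) = 12,  a(14) = 21,  a(15) = 33,  a(16) = 6,  a(17) = 39,  a(18) = 45,  a(19) = 36,  a(20) = 33,  a(21) = 21,  a(22) = 6,  a(23) = 27,  a(24) = 33,  a(25) = 12,  a(26) = 45.
Since (a(25), a(26)) = (a(1), a(2)) = (12, 45) (two consecutive terms determine the rest), the sequence is periodic with period 24.
So a(1340) = a(1 + ((1340-1) mod 24)) = a(20) = 33.

33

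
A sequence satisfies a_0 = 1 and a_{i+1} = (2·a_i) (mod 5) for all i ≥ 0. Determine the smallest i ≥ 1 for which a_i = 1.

a_0 = 1, a_1 = 2, a_2 = 4, a_3 = 3, a_4 = 1.
The sequence repeats with period 4.
The value 1 next appears (with i ≥ 1) at a_4.

4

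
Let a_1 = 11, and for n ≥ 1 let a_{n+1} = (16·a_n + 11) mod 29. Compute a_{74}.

6

a_1 = 11, a_2 = 13, a_3 = 16, a_4 = 6, a_5 = 20, a_6 = 12, a_7 = 0, a_8 = 11.
Since a_8 = a_1 = 11, the sequence is periodic with period 7.
(74 - 1) mod 7 = 3, so a_{74} = a_4 = 6.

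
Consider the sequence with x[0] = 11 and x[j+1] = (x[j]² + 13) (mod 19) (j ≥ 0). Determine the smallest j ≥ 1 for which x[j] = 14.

x[0] = 11,  x[1] = 1,  x[2] = 14,  x[3] = 0,  x[4] = 13,  x[5] = 11.
Since x[5] = x[0] = 11, the sequence is periodic with period 5.
The value 14 first appears (with j ≥ 1) at x[2].

2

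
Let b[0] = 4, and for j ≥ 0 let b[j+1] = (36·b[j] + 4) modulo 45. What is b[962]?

Computing terms: b[0] = 4; b[1] = 13; b[2] = 22; b[3] = 31; b[4] = 40; b[5] = 4.
The sequence repeats with period 5.
So b[962] = b[0 + ((962-0) mod 5)] = b[2] = 22.

22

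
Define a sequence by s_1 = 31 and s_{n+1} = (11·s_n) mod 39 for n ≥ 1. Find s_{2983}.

34

Listing terms: s_1 = 31, s_2 = 29, s_3 = 7, s_4 = 38, s_5 = 28, s_6 = 35, s_7 = 34, s_8 = 23, s_9 = 19, s_{10} = 14, s_{11} = 37, s_{12} = 17, s_{13} = 31.
Since s_{13} = s_1 = 31, the sequence is periodic with period 12.
(2983 - 1) mod 12 = 6, so s_{2983} = s_7 = 34.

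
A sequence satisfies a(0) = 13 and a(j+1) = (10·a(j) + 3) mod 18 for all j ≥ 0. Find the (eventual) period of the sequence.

a(0) = 13, a(1) = 7, a(2) = 1, a(3) = 13.
The sequence repeats with period 3.

3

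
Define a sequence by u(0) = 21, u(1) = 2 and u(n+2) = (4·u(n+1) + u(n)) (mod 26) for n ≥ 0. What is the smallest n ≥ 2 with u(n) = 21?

24

We have u(0) = 21, u(1) = 2, u(2) = 3, u(3) = 14, u(4) = 7, u(5) = 16, u(6) = 19, u(7) = 14, u(8) = 23, u(9) = 2, u(10) = 5, u(11) = 22, u(12) = 15, u(13) = 4, u(14) = 5, u(15) = 24, u(16) = 23, u(17) = 12, u(18) = 19, u(19) = 10, u(20) = 7, u(21) = 12, u(22) = 3, u(23) = 24, u(24) = 21, u(25) = 4, u(26) = 11, u(27) = 22, u(28) = 21, u(29) = 2.
The sequence repeats with period 28.
The value 21 first appears (with n ≥ 2) at u(24).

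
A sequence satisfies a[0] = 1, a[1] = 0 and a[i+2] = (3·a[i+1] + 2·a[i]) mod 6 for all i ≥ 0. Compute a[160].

4

We have a[0] = 1, a[1] = 0, a[2] = 2, a[3] = 0, a[4] = 4, a[5] = 0, a[6] = 2.
Since (a[5], a[6]) = (a[1], a[2]) = (0, 2) (two consecutive terms determine the rest), the sequence is eventually periodic: after a pre-period of length 1 it cycles with period 4.
For i ≥ 1, a[i] depends only on (i - 1) mod 4. (160 - 1) mod 4 = 3, so a[160] = a[4] = 4.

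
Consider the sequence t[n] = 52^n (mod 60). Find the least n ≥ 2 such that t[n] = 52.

5

t[1] = 52,  t[2] = 4,  t[3] = 28,  t[4] = 16,  t[5] = 52.
The sequence repeats with period 4.
The value 52 next appears (with n ≥ 2) at t[5].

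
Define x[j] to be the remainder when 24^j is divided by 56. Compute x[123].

48

Computing terms: x[0] = 1, x[1] = 24, x[2] = 16, x[3] = 48, x[4] = 32, x[5] = 40, x[6] = 8, x[7] = 24.
Since x[7] = x[1] = 24, the sequence is eventually periodic: after a pre-period of length 1 it cycles with period 6.
For j ≥ 1, x[j] depends only on (j - 1) mod 6. (123 - 1) mod 6 = 2, so x[123] = x[3] = 48.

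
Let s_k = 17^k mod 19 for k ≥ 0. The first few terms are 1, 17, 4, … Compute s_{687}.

11

We have s_0 = 1; s_1 = 17; s_2 = 4; s_3 = 11; s_4 = 16; s_5 = 6; s_6 = 7; s_7 = 5; s_8 = 9; s_9 = 1.
Since s_9 = s_0 = 1, the sequence is periodic with period 9.
(687 - 0) mod 9 = 3, so s_{687} = s_3 = 11.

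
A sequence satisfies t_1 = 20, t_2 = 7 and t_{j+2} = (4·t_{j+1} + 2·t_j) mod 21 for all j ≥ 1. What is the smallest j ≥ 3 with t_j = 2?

7

t_1 = 20; t_2 = 7; t_3 = 5; t_4 = 13; t_5 = 20; t_6 = 1; t_7 = 2; t_8 = 10; t_9 = 2; t_{10} = 7; t_{11} = 11; t_{12} = 16; t_{13} = 2; t_{14} = 19; t_{15} = 17; t_{16} = 1; t_{17} = 17; t_{18} = 7; t_{19} = 20; t_{20} = 10; t_{21} = 17; t_{22} = 4; t_{23} = 8; t_{24} = 19; t_{25} = 8; t_{26} = 7; t_{27} = 2; t_{28} = 1; t_{29} = 8; t_{30} = 13; t_{31} = 5; t_{32} = 4; t_{33} = 5; t_{34} = 7; t_{35} = 17; t_{36} = 19; t_{37} = 5; t_{38} = 16; t_{39} = 11; t_{40} = 13; t_{41} = 11; t_{42} = 7; t_{43} = 8; t_{44} = 4; t_{45} = 11; t_{46} = 10; t_{47} = 20; t_{48} = 16; t_{49} = 20; t_{50} = 7.
Since (t_{49}, t_{50}) = (t_1, t_2) = (20, 7) (two consecutive terms determine the rest), the sequence is periodic with period 48.
The value 2 first appears (with j ≥ 3) at t_7.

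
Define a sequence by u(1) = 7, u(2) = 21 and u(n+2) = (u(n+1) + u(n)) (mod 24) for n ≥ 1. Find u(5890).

21

Computing terms: u(1) = 7,  u(2) = 21,  u(3) = 4,  u(4) = 1,  u(5) = 5,  u(6) = 6,  u(7) = 11,  u(8) = 17,  u(9) = 4,  u(10) = 21,  u(11) = 1,  u(12) = 22,  u(13) = 23,  u(14) = 21,  u(15) = 20,  u(16) = 17,  u(17) = 13,  u(18) = 6,  u(19) = 19,  u(20) = 1,  u(21) = 20,  u(22) = 21,  u(23) = 17,  u(24) = 14,  u(25) = 7,  u(26) = 21.
Since (u(25), u(26)) = (u(1), u(2)) = (7, 21) (two consecutive terms determine the rest), the sequence is periodic with period 24.
So u(5890) = u(1 + ((5890-1) mod 24)) = u(10) = 21.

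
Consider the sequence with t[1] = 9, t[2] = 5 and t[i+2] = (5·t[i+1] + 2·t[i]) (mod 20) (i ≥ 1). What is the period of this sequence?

8

Listing terms: t[1] = 9,  t[2] = 5,  t[3] = 3,  t[4] = 5,  t[5] = 11,  t[6] = 5,  t[7] = 7,  t[8] = 5,  t[9] = 19,  t[10] = 5,  t[11] = 3.
Since (t[10], t[11]) = (t[2], t[3]) = (5, 3) (two consecutive terms determine the rest), the sequence is eventually periodic: after a pre-period of length 1 it cycles with period 8.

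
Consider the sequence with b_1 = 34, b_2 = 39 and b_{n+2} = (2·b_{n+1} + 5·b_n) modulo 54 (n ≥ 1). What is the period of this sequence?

We have b_1 = 34, b_2 = 39, b_3 = 32, b_4 = 43, b_5 = 30, b_6 = 5, b_7 = 52, b_8 = 21, b_9 = 32, b_{10} = 7, b_{11} = 12, b_{12} = 5, b_{13} = 16, b_{14} = 3, b_{15} = 32, b_{16} = 25, b_{17} = 48, b_{18} = 5, b_{19} = 34, b_{20} = 39.
The sequence repeats with period 18.

18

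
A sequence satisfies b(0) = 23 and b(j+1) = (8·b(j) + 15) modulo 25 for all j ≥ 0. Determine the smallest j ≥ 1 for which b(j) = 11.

Computing terms: b(0) = 23, b(1) = 24, b(2) = 7, b(3) = 21, b(4) = 8, b(5) = 4, b(6) = 22, b(7) = 16, b(8) = 18, b(9) = 9, b(10) = 12, b(11) = 11, b(12) = 3, b(13) = 14, b(14) = 2, b(15) = 6, b(16) = 13, b(17) = 19, b(18) = 17, b(19) = 1, b(20) = 23.
Since b(20) = b(0) = 23, the sequence is periodic with period 20.
The value 11 first appears (with j ≥ 1) at b(11).

11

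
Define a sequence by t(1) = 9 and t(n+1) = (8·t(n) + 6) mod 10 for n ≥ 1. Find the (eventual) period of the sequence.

4

We have t(1) = 9; t(2) = 8; t(3) = 0; t(4) = 6; t(5) = 4; t(6) = 8.
Since t(6) = t(2) = 8, the sequence is eventually periodic: after a pre-period of length 1 it cycles with period 4.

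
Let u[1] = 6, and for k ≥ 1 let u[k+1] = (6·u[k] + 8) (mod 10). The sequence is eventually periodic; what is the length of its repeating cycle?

5

Computing terms: u[1] = 6, u[2] = 4, u[3] = 2, u[4] = 0, u[5] = 8, u[6] = 6.
Since u[6] = u[1] = 6, the sequence is periodic with period 5.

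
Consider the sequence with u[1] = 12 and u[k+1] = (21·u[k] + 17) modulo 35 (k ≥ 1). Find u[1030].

10

Listing terms: u[1] = 12; u[2] = 24; u[3] = 31; u[4] = 3; u[5] = 10; u[6] = 17; u[7] = 24.
Since u[7] = u[2] = 24, the sequence is eventually periodic: after a pre-period of length 1 it cycles with period 5.
For k ≥ 2, u[k] depends only on (k - 2) mod 5. (1030 - 2) mod 5 = 3, so u[1030] = u[5] = 10.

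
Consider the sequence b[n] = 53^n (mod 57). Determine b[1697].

Listing terms: b[0] = 1, b[1] = 53, b[2] = 16, b[3] = 50, b[4] = 28, b[5] = 2, b[6] = 49, b[7] = 32, b[8] = 43, b[9] = 56, b[10] = 4, b[11] = 41, b[12] = 7, b[13] = 29, b[14] = 55, b[15] = 8, b[16] = 25, b[17] = 14, b[18] = 1.
The sequence repeats with period 18.
So b[1697] = b[0 + ((1697-0) mod 18)] = b[5] = 2.

2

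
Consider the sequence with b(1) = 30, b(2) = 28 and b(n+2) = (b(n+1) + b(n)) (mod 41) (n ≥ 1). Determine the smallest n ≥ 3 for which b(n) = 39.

Computing terms: b(1) = 30; b(2) = 28; b(3) = 17; b(4) = 4; b(5) = 21; b(6) = 25; b(7) = 5; b(8) = 30; b(9) = 35; b(10) = 24; b(11) = 18; b(12) = 1; b(13) = 19; b(14) = 20; b(15) = 39; b(16) = 18; b(17) = 16; b(18) = 34; b(19) = 9; b(20) = 2; b(21) = 11; b(22) = 13; b(23) = 24; b(24) = 37; b(25) = 20; b(26) = 16; b(27) = 36; b(28) = 11; b(29) = 6; b(30) = 17; b(31) = 23; b(32) = 40; b(33) = 22; b(34) = 21; b(35) = 2; b(36) = 23; b(37) = 25; b(38) = 7; b(39) = 32; b(40) = 39; b(41) = 30; b(42) = 28.
The sequence repeats with period 40.
The value 39 first appears (with n ≥ 3) at b(15).

15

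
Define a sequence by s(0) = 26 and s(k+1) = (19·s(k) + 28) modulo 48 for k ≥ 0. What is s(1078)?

s(0) = 26,  s(1) = 42,  s(2) = 10,  s(3) = 26.
Since s(3) = s(0) = 26, the sequence is periodic with period 3.
(1078 - 0) mod 3 = 1, so s(1078) = s(1) = 42.

42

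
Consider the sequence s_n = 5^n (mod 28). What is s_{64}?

9

We have s_0 = 1; s_1 = 5; s_2 = 25; s_3 = 13; s_4 = 9; s_5 = 17; s_6 = 1.
The sequence repeats with period 6.
(64 - 0) mod 6 = 4, so s_{64} = s_4 = 9.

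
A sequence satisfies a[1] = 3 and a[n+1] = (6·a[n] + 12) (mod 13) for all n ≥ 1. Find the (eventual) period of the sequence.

12

a[1] = 3; a[2] = 4; a[3] = 10; a[4] = 7; a[5] = 2; a[6] = 11; a[7] = 0; a[8] = 12; a[9] = 6; a[10] = 9; a[11] = 1; a[12] = 5; a[13] = 3.
The sequence repeats with period 12.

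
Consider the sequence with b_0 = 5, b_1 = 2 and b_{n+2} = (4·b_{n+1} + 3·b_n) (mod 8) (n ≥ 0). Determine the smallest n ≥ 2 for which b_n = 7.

2

b_0 = 5,  b_1 = 2,  b_2 = 7,  b_3 = 2,  b_4 = 5,  b_5 = 2.
Since (b_4, b_5) = (b_0, b_1) = (5, 2) (two consecutive terms determine the rest), the sequence is periodic with period 4.
The value 7 first appears (with n ≥ 2) at b_2.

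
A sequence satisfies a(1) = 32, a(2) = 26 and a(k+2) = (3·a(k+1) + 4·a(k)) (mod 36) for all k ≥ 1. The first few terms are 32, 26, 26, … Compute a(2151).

Listing terms: a(1) = 32, a(2) = 26, a(3) = 26, a(4) = 2, a(5) = 2, a(6) = 14, a(7) = 14, a(8) = 26, a(9) = 26.
Since (a(8), a(9)) = (a(2), a(3)) = (26, 26) (two consecutive terms determine the rest), the sequence is eventually periodic: after a pre-period of length 1 it cycles with period 6.
For k ≥ 2, a(k) depends only on (k - 2) mod 6. (2151 - 2) mod 6 = 1, so a(2151) = a(3) = 26.

26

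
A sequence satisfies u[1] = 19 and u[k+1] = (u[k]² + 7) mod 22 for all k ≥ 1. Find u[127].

Listing terms: u[1] = 19,  u[2] = 16,  u[3] = 21,  u[4] = 8,  u[5] = 5,  u[6] = 10,  u[7] = 19.
Since u[7] = u[1] = 19, the sequence is periodic with period 6.
(127 - 1) mod 6 = 0, so u[127] = u[1] = 19.

19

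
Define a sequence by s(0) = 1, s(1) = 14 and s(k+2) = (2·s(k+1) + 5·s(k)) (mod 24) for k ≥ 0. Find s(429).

10

s(0) = 1, s(1) = 14, s(2) = 9, s(3) = 16, s(4) = 5, s(5) = 18, s(6) = 13, s(7) = 20, s(8) = 9, s(9) = 22, s(10) = 17, s(11) = 0, s(12) = 13, s(13) = 2, s(14) = 21, s(15) = 4, s(16) = 17, s(17) = 6, s(18) = 1, s(19) = 8, s(20) = 21, s(21) = 10, s(22) = 5, s(23) = 12, s(24) = 1, s(25) = 14.
Since (s(24), s(25)) = (s(0), s(1)) = (1, 14) (two consecutive terms determine the rest), the sequence is periodic with period 24.
So s(429) = s(0 + ((429-0) mod 24)) = s(21) = 10.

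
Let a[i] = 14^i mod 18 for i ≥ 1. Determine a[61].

We have a[1] = 14,  a[2] = 16,  a[3] = 8,  a[4] = 4,  a[5] = 2,  a[6] = 10,  a[7] = 14.
The sequence repeats with period 6.
So a[61] = a[1 + ((61-1) mod 6)] = a[1] = 14.

14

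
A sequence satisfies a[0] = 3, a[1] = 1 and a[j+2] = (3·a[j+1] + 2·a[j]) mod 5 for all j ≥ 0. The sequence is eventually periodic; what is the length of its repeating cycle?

24

We have a[0] = 3; a[1] = 1; a[2] = 4; a[3] = 4; a[4] = 0; a[5] = 3; a[6] = 4; a[7] = 3; a[8] = 2; a[9] = 2; a[10] = 0; a[11] = 4; a[12] = 2; a[13] = 4; a[14] = 1; a[15] = 1; a[16] = 0; a[17] = 2; a[18] = 1; a[19] = 2; a[20] = 3; a[21] = 3; a[22] = 0; a[23] = 1; a[24] = 3; a[25] = 1.
The sequence repeats with period 24.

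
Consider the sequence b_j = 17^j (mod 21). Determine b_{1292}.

We have b_0 = 1,  b_1 = 17,  b_2 = 16,  b_3 = 20,  b_4 = 4,  b_5 = 5,  b_6 = 1.
Since b_6 = b_0 = 1, the sequence is periodic with period 6.
So b_{1292} = b_{0 + ((1292-0) mod 6)} = b_2 = 16.

16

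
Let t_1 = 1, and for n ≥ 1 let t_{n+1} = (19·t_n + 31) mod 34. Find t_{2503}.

Computing terms: t_1 = 1, t_2 = 16, t_3 = 29, t_4 = 4, t_5 = 5, t_6 = 24, t_7 = 11, t_8 = 2, t_9 = 1.
The sequence repeats with period 8.
(2503 - 1) mod 8 = 6, so t_{2503} = t_7 = 11.

11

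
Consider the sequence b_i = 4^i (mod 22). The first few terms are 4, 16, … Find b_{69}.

14

We have b_1 = 4,  b_2 = 16,  b_3 = 20,  b_4 = 14,  b_5 = 12,  b_6 = 4.
Since b_6 = b_1 = 4, the sequence is periodic with period 5.
So b_{69} = b_{1 + ((69-1) mod 5)} = b_4 = 14.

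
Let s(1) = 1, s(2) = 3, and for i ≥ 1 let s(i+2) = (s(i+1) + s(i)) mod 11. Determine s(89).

10

We have s(1) = 1; s(2) = 3; s(3) = 4; s(4) = 7; s(5) = 0; s(6) = 7; s(7) = 7; s(8) = 3; s(9) = 10; s(10) = 2; s(11) = 1; s(12) = 3.
The sequence repeats with period 10.
(89 - 1) mod 10 = 8, so s(89) = s(9) = 10.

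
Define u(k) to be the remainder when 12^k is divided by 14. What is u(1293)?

Listing terms: u(1) = 12,  u(2) = 4,  u(3) = 6,  u(4) = 2,  u(5) = 10,  u(6) = 8,  u(7) = 12.
Since u(7) = u(1) = 12, the sequence is periodic with period 6.
(1293 - 1) mod 6 = 2, so u(1293) = u(3) = 6.

6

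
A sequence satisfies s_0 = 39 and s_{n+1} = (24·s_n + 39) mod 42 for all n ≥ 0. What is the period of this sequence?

Computing terms: s_0 = 39; s_1 = 9; s_2 = 3; s_3 = 27; s_4 = 15; s_5 = 21; s_6 = 39.
The sequence repeats with period 6.

6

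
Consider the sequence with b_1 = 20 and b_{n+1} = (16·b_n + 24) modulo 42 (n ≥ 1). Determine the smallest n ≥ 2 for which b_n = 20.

4

b_1 = 20, b_2 = 8, b_3 = 26, b_4 = 20.
Since b_4 = b_1 = 20, the sequence is periodic with period 3.
The value 20 next appears (with n ≥ 2) at b_4.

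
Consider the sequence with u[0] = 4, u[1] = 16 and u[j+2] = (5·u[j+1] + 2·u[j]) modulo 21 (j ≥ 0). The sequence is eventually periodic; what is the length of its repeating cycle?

We have u[0] = 4,  u[1] = 16,  u[2] = 4,  u[3] = 10,  u[4] = 16,  u[5] = 16,  u[6] = 7,  u[7] = 4,  u[8] = 13,  u[9] = 10,  u[10] = 13,  u[11] = 1,  u[12] = 10,  u[13] = 10,  u[14] = 7,  u[15] = 13,  u[16] = 16,  u[17] = 1,  u[18] = 16,  u[19] = 19,  u[20] = 1,  u[21] = 1,  u[22] = 7,  u[23] = 16,  u[24] = 10,  u[25] = 19,  u[26] = 10,  u[27] = 4,  u[28] = 19,  u[29] = 19,  u[30] = 7,  u[31] = 10,  u[32] = 1,  u[33] = 4,  u[34] = 1,  u[35] = 13,  u[36] = 4,  u[37] = 4,  u[38] = 7,  u[39] = 1,  u[40] = 19,  u[41] = 13,  u[42] = 19,  u[43] = 16,  u[44] = 13,  u[45] = 13,  u[46] = 7,  u[47] = 19,  u[48] = 4,  u[49] = 16.
Since (u[48], u[49]) = (u[0], u[1]) = (4, 16) (two consecutive terms determine the rest), the sequence is periodic with period 48.

48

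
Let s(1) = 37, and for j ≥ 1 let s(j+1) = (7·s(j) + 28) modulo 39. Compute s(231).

9

We have s(1) = 37,  s(2) = 14,  s(3) = 9,  s(4) = 13,  s(5) = 2,  s(6) = 3,  s(7) = 10,  s(8) = 20,  s(9) = 12,  s(10) = 34,  s(11) = 32,  s(12) = 18,  s(13) = 37.
The sequence repeats with period 12.
(231 - 1) mod 12 = 2, so s(231) = s(3) = 9.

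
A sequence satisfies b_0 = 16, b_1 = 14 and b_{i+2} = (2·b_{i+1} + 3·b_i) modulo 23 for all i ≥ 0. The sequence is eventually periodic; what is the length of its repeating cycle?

22

b_0 = 16,  b_1 = 14,  b_2 = 7,  b_3 = 10,  b_4 = 18,  b_5 = 20,  b_6 = 2,  b_7 = 18,  b_8 = 19,  b_9 = 0,  b_{10} = 11,  b_{11} = 22,  b_{12} = 8,  b_{13} = 13,  b_{14} = 4,  b_{15} = 1,  b_{16} = 14,  b_{17} = 8,  b_{18} = 12,  b_{19} = 2,  b_{20} = 17,  b_{21} = 17,  b_{22} = 16,  b_{23} = 14.
Since (b_{22}, b_{23}) = (b_0, b_1) = (16, 14) (two consecutive terms determine the rest), the sequence is periodic with period 22.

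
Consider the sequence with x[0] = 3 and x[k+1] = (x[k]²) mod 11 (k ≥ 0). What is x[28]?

Computing terms: x[0] = 3, x[1] = 9, x[2] = 4, x[3] = 5, x[4] = 3.
The sequence repeats with period 4.
So x[28] = x[0 + ((28-0) mod 4)] = x[0] = 3.

3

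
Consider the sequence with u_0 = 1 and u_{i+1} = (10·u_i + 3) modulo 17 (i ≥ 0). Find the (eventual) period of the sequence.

16

Computing terms: u_0 = 1; u_1 = 13; u_2 = 14; u_3 = 7; u_4 = 5; u_5 = 2; u_6 = 6; u_7 = 12; u_8 = 4; u_9 = 9; u_{10} = 8; u_{11} = 15; u_{12} = 0; u_{13} = 3; u_{14} = 16; u_{15} = 10; u_{16} = 1.
Since u_{16} = u_0 = 1, the sequence is periodic with period 16.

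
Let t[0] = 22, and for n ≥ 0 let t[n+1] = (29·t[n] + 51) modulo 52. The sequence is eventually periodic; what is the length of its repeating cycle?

12

Computing terms: t[0] = 22; t[1] = 13; t[2] = 12; t[3] = 35; t[4] = 26; t[5] = 25; t[6] = 48; t[7] = 39; t[8] = 38; t[9] = 9; t[10] = 0; t[11] = 51; t[12] = 22.
Since t[12] = t[0] = 22, the sequence is periodic with period 12.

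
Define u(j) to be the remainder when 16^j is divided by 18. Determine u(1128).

10

Computing terms: u(1) = 16; u(2) = 4; u(3) = 10; u(4) = 16.
Since u(4) = u(1) = 16, the sequence is periodic with period 3.
So u(1128) = u(1 + ((1128-1) mod 3)) = u(3) = 10.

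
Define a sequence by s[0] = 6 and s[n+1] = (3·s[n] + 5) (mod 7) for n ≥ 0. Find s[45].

Computing terms: s[0] = 6,  s[1] = 2,  s[2] = 4,  s[3] = 3,  s[4] = 0,  s[5] = 5,  s[6] = 6.
The sequence repeats with period 6.
So s[45] = s[0 + ((45-0) mod 6)] = s[3] = 3.

3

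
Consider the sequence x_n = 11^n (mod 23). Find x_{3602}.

18

We have x_0 = 1; x_1 = 11; x_2 = 6; x_3 = 20; x_4 = 13; x_5 = 5; x_6 = 9; x_7 = 7; x_8 = 8; x_9 = 19; x_{10} = 2; x_{11} = 22; x_{12} = 12; x_{13} = 17; x_{14} = 3; x_{15} = 10; x_{16} = 18; x_{17} = 14; x_{18} = 16; x_{19} = 15; x_{20} = 4; x_{21} = 21; x_{22} = 1.
Since x_{22} = x_0 = 1, the sequence is periodic with period 22.
(3602 - 0) mod 22 = 16, so x_{3602} = x_{16} = 18.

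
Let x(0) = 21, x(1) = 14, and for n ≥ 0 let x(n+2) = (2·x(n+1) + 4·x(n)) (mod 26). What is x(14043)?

22

Computing terms: x(0) = 21; x(1) = 14; x(2) = 8; x(3) = 20; x(4) = 20; x(5) = 16; x(6) = 8; x(7) = 2; x(8) = 10; x(9) = 2; x(10) = 18; x(11) = 18; x(12) = 4; x(13) = 2; x(14) = 20; x(15) = 22; x(16) = 20; x(17) = 24; x(18) = 24; x(19) = 14; x(20) = 20; x(21) = 18; x(22) = 12; x(23) = 18; x(24) = 6; x(25) = 6; x(26) = 10; x(27) = 18; x(28) = 24; x(29) = 16; x(30) = 24; x(31) = 8; x(32) = 8; x(33) = 22; x(34) = 24; x(35) = 6; x(36) = 4; x(37) = 6; x(38) = 2; x(39) = 2; x(40) = 12; x(41) = 6; x(42) = 8; x(43) = 14; x(44) = 8.
Since (x(43), x(44)) = (x(1), x(2)) = (14, 8) (two consecutive terms determine the rest), the sequence is eventually periodic: after a pre-period of length 1 it cycles with period 42.
For n ≥ 1, x(n) depends only on (n - 1) mod 42. (14043 - 1) mod 42 = 14, so x(14043) = x(15) = 22.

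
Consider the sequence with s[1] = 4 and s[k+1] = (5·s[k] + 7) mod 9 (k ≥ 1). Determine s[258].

Computing terms: s[1] = 4,  s[2] = 0,  s[3] = 7,  s[4] = 6,  s[5] = 1,  s[6] = 3,  s[7] = 4.
Since s[7] = s[1] = 4, the sequence is periodic with period 6.
So s[258] = s[1 + ((258-1) mod 6)] = s[6] = 3.

3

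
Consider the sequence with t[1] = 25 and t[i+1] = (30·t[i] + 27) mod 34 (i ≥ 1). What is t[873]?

25

t[1] = 25; t[2] = 29; t[3] = 13; t[4] = 9; t[5] = 25.
Since t[5] = t[1] = 25, the sequence is periodic with period 4.
(873 - 1) mod 4 = 0, so t[873] = t[1] = 25.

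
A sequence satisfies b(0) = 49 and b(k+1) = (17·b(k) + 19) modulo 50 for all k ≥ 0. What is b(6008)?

19

Computing terms: b(0) = 49; b(1) = 2; b(2) = 3; b(3) = 20; b(4) = 9; b(5) = 22; b(6) = 43; b(7) = 0; b(8) = 19; b(9) = 42; b(10) = 33; b(11) = 30; b(12) = 29; b(13) = 12; b(14) = 23; b(15) = 10; b(16) = 39; b(17) = 32; b(18) = 13; b(19) = 40; b(20) = 49.
Since b(20) = b(0) = 49, the sequence is periodic with period 20.
(6008 - 0) mod 20 = 8, so b(6008) = b(8) = 19.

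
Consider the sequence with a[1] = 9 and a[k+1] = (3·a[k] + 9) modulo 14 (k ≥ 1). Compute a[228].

0

Computing terms: a[1] = 9, a[2] = 8, a[3] = 5, a[4] = 10, a[5] = 11, a[6] = 0, a[7] = 9.
Since a[7] = a[1] = 9, the sequence is periodic with period 6.
So a[228] = a[1 + ((228-1) mod 6)] = a[6] = 0.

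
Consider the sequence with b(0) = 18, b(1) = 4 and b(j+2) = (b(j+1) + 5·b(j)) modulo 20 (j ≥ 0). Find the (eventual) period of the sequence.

3

We have b(0) = 18; b(1) = 4; b(2) = 14; b(3) = 14; b(4) = 4; b(5) = 14.
Since (b(4), b(5)) = (b(1), b(2)) = (4, 14) (two consecutive terms determine the rest), the sequence is eventually periodic: after a pre-period of length 1 it cycles with period 3.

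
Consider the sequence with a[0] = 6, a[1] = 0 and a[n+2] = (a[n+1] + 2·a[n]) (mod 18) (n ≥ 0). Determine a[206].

a[0] = 6; a[1] = 0; a[2] = 12; a[3] = 12; a[4] = 0; a[5] = 6; a[6] = 6; a[7] = 0.
Since (a[6], a[7]) = (a[0], a[1]) = (6, 0) (two consecutive terms determine the rest), the sequence is periodic with period 6.
(206 - 0) mod 6 = 2, so a[206] = a[2] = 12.

12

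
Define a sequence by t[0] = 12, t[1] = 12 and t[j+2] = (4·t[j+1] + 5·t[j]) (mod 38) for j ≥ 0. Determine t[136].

28

t[0] = 12,  t[1] = 12,  t[2] = 32,  t[3] = 36,  t[4] = 0,  t[5] = 28,  t[6] = 36,  t[7] = 18,  t[8] = 24,  t[9] = 34,  t[10] = 28,  t[11] = 16,  t[12] = 14,  t[13] = 22,  t[14] = 6,  t[15] = 20,  t[16] = 34,  t[17] = 8,  t[18] = 12,  t[19] = 12.
The sequence repeats with period 18.
So t[136] = t[0 + ((136-0) mod 18)] = t[10] = 28.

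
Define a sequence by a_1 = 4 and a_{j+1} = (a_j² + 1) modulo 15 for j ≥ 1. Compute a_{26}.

2

Computing terms: a_1 = 4; a_2 = 2; a_3 = 5; a_4 = 11; a_5 = 2.
Since a_5 = a_2 = 2, the sequence is eventually periodic: after a pre-period of length 1 it cycles with period 3.
For j ≥ 2, a_j depends only on (j - 2) mod 3. (26 - 2) mod 3 = 0, so a_{26} = a_2 = 2.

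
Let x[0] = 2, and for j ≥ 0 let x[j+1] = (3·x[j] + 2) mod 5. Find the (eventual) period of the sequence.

4

Listing terms: x[0] = 2, x[1] = 3, x[2] = 1, x[3] = 0, x[4] = 2.
Since x[4] = x[0] = 2, the sequence is periodic with period 4.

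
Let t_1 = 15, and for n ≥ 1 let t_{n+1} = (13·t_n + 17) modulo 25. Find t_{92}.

6

t_1 = 15,  t_2 = 12,  t_3 = 23,  t_4 = 16,  t_5 = 0,  t_6 = 17,  t_7 = 13,  t_8 = 11,  t_9 = 10,  t_{10} = 22,  t_{11} = 3,  t_{12} = 6,  t_{13} = 20,  t_{14} = 2,  t_{15} = 18,  t_{16} = 1,  t_{17} = 5,  t_{18} = 7,  t_{19} = 8,  t_{20} = 21,  t_{21} = 15.
The sequence repeats with period 20.
So t_{92} = t_{1 + ((92-1) mod 20)} = t_{12} = 6.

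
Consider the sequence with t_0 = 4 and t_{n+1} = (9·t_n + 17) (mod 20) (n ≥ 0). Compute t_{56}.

4

t_0 = 4; t_1 = 13; t_2 = 14; t_3 = 3; t_4 = 4.
Since t_4 = t_0 = 4, the sequence is periodic with period 4.
(56 - 0) mod 4 = 0, so t_{56} = t_0 = 4.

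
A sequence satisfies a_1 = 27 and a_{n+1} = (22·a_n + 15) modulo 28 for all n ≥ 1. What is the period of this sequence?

We have a_1 = 27,  a_2 = 21,  a_3 = 1,  a_4 = 9,  a_5 = 17,  a_6 = 25,  a_7 = 5,  a_8 = 13,  a_9 = 21.
Since a_9 = a_2 = 21, the sequence is eventually periodic: after a pre-period of length 1 it cycles with period 7.

7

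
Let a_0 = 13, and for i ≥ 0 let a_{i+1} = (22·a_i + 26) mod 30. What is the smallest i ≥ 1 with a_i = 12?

Listing terms: a_0 = 13, a_1 = 12, a_2 = 20, a_3 = 16, a_4 = 18, a_5 = 2, a_6 = 10, a_7 = 6, a_8 = 8, a_9 = 22, a_{10} = 0, a_{11} = 26, a_{12} = 28, a_{13} = 12.
Since a_{13} = a_1 = 12, the sequence is eventually periodic: after a pre-period of length 1 it cycles with period 12.
The value 12 first appears (with i ≥ 1) at a_1.

1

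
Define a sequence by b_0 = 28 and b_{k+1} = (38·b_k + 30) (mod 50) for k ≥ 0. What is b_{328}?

We have b_0 = 28, b_1 = 44, b_2 = 2, b_3 = 6, b_4 = 8, b_5 = 34, b_6 = 22, b_7 = 16, b_8 = 38, b_9 = 24, b_{10} = 42, b_{11} = 26, b_{12} = 18, b_{13} = 14, b_{14} = 12, b_{15} = 36, b_{16} = 48, b_{17} = 4, b_{18} = 32, b_{19} = 46, b_{20} = 28.
Since b_{20} = b_0 = 28, the sequence is periodic with period 20.
(328 - 0) mod 20 = 8, so b_{328} = b_8 = 38.

38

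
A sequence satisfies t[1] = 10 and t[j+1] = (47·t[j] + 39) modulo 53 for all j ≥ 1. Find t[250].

6

Computing terms: t[1] = 10; t[2] = 32; t[3] = 6; t[4] = 3; t[5] = 21; t[6] = 19; t[7] = 31; t[8] = 12; t[9] = 20; t[10] = 25; t[11] = 48; t[12] = 16; t[13] = 49; t[14] = 10.
Since t[14] = t[1] = 10, the sequence is periodic with period 13.
(250 - 1) mod 13 = 2, so t[250] = t[3] = 6.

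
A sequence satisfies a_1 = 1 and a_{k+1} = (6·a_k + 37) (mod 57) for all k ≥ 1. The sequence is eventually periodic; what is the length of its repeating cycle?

We have a_1 = 1,  a_2 = 43,  a_3 = 10,  a_4 = 40,  a_5 = 49,  a_6 = 46,  a_7 = 28,  a_8 = 34,  a_9 = 13,  a_{10} = 1.
The sequence repeats with period 9.

9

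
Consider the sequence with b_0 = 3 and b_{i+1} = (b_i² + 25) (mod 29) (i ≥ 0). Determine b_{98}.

21

We have b_0 = 3; b_1 = 5; b_2 = 21; b_3 = 2; b_4 = 0; b_5 = 25; b_6 = 12; b_7 = 24; b_8 = 21.
Since b_8 = b_2 = 21, the sequence is eventually periodic: after a pre-period of length 2 it cycles with period 6.
For i ≥ 2, b_i depends only on (i - 2) mod 6. (98 - 2) mod 6 = 0, so b_{98} = b_2 = 21.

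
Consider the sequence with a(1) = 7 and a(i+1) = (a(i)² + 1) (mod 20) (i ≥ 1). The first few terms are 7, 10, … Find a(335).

5

Computing terms: a(1) = 7, a(2) = 10, a(3) = 1, a(4) = 2, a(5) = 5, a(6) = 6, a(7) = 17, a(8) = 10.
Since a(8) = a(2) = 10, the sequence is eventually periodic: after a pre-period of length 1 it cycles with period 6.
For i ≥ 2, a(i) depends only on (i - 2) mod 6. (335 - 2) mod 6 = 3, so a(335) = a(5) = 5.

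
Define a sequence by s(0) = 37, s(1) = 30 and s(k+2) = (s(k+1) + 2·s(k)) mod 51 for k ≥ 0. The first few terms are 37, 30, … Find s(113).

13

s(0) = 37,  s(1) = 30,  s(2) = 2,  s(3) = 11,  s(4) = 15,  s(5) = 37,  s(6) = 16,  s(7) = 39,  s(8) = 20,  s(9) = 47,  s(10) = 36,  s(11) = 28,  s(12) = 49,  s(13) = 3,  s(14) = 50,  s(15) = 5,  s(16) = 3,  s(17) = 13,  s(18) = 19,  s(19) = 45,  s(20) = 32,  s(21) = 20,  s(22) = 33,  s(23) = 22,  s(24) = 37,  s(25) = 30.
Since (s(24), s(25)) = (s(0), s(1)) = (37, 30) (two consecutive terms determine the rest), the sequence is periodic with period 24.
So s(113) = s(0 + ((113-0) mod 24)) = s(17) = 13.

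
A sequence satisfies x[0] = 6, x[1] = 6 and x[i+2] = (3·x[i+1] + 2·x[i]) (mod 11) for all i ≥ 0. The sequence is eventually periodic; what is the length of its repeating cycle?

30

x[0] = 6, x[1] = 6, x[2] = 8, x[3] = 3, x[4] = 3, x[5] = 4, x[6] = 7, x[7] = 7, x[8] = 2, x[9] = 9, x[10] = 9, x[11] = 1, x[12] = 10, x[13] = 10, x[14] = 6, x[15] = 5, x[16] = 5, x[17] = 3, x[18] = 8, x[19] = 8, x[20] = 7, x[21] = 4, x[22] = 4, x[23] = 9, x[24] = 2, x[25] = 2, x[26] = 10, x[27] = 1, x[28] = 1, x[29] = 5, x[30] = 6, x[31] = 6.
The sequence repeats with period 30.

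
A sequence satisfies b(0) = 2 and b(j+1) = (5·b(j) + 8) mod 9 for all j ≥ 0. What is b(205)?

We have b(0) = 2,  b(1) = 0,  b(2) = 8,  b(3) = 3,  b(4) = 5,  b(5) = 6,  b(6) = 2.
Since b(6) = b(0) = 2, the sequence is periodic with period 6.
(205 - 0) mod 6 = 1, so b(205) = b(1) = 0.

0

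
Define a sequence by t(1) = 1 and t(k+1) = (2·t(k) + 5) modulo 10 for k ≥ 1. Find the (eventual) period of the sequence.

4

We have t(1) = 1,  t(2) = 7,  t(3) = 9,  t(4) = 3,  t(5) = 1.
Since t(5) = t(1) = 1, the sequence is periodic with period 4.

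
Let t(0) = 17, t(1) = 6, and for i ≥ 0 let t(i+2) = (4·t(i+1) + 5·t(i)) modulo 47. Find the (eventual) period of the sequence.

t(0) = 17,  t(1) = 6,  t(2) = 15,  t(3) = 43,  t(4) = 12,  t(5) = 28,  t(6) = 31,  t(7) = 29,  t(8) = 36,  t(9) = 7,  t(10) = 20,  t(11) = 21,  t(12) = 43,  t(13) = 42,  t(14) = 7,  t(15) = 3,  t(16) = 0,  t(17) = 15,  t(18) = 13,  t(19) = 33,  t(20) = 9,  t(21) = 13,  t(22) = 3,  t(23) = 30,  t(24) = 41,  t(25) = 32,  t(26) = 4,  t(27) = 35,  t(28) = 19,  t(29) = 16,  t(30) = 18,  t(31) = 11,  t(32) = 40,  t(33) = 27,  t(34) = 26,  t(35) = 4,  t(36) = 5,  t(37) = 40,  t(38) = 44,  t(39) = 0,  t(40) = 32,  t(41) = 34,  t(42) = 14,  t(43) = 38,  t(44) = 34,  t(45) = 44,  t(46) = 17,  t(47) = 6.
Since (t(46), t(47)) = (t(0), t(1)) = (17, 6) (two consecutive terms determine the rest), the sequence is periodic with period 46.

46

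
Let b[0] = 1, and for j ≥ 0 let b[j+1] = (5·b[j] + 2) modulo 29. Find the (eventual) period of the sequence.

14

Computing terms: b[0] = 1; b[1] = 7; b[2] = 8; b[3] = 13; b[4] = 9; b[5] = 18; b[6] = 5; b[7] = 27; b[8] = 21; b[9] = 20; b[10] = 15; b[11] = 19; b[12] = 10; b[13] = 23; b[14] = 1.
The sequence repeats with period 14.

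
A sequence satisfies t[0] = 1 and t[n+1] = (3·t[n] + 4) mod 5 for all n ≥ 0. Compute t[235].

Listing terms: t[0] = 1; t[1] = 2; t[2] = 0; t[3] = 4; t[4] = 1.
The sequence repeats with period 4.
So t[235] = t[0 + ((235-0) mod 4)] = t[3] = 4.

4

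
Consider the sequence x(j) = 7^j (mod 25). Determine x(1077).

7

We have x(1) = 7; x(2) = 24; x(3) = 18; x(4) = 1; x(5) = 7.
The sequence repeats with period 4.
So x(1077) = x(1 + ((1077-1) mod 4)) = x(1) = 7.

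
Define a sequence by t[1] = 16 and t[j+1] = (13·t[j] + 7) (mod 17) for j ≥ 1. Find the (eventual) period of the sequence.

4

Computing terms: t[1] = 16,  t[2] = 11,  t[3] = 14,  t[4] = 2,  t[5] = 16.
Since t[5] = t[1] = 16, the sequence is periodic with period 4.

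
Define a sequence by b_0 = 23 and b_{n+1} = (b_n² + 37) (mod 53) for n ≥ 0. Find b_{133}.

44

Computing terms: b_0 = 23,  b_1 = 36,  b_2 = 8,  b_3 = 48,  b_4 = 9,  b_5 = 12,  b_6 = 22,  b_7 = 44,  b_8 = 12.
Since b_8 = b_5 = 12, the sequence is eventually periodic: after a pre-period of length 5 it cycles with period 3.
For n ≥ 5, b_n depends only on (n - 5) mod 3. (133 - 5) mod 3 = 2, so b_{133} = b_7 = 44.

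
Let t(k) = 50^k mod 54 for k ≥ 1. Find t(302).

We have t(1) = 50; t(2) = 16; t(3) = 44; t(4) = 40; t(5) = 2; t(6) = 46; t(7) = 32; t(8) = 34; t(9) = 26; t(10) = 4; t(11) = 38; t(12) = 10; t(13) = 14; t(14) = 52; t(15) = 8; t(16) = 22; t(17) = 20; t(18) = 28; t(19) = 50.
Since t(19) = t(1) = 50, the sequence is periodic with period 18.
So t(302) = t(1 + ((302-1) mod 18)) = t(14) = 52.

52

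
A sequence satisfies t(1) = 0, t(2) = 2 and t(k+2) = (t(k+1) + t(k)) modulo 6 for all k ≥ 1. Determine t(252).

4

Computing terms: t(1) = 0, t(2) = 2, t(3) = 2, t(4) = 4, t(5) = 0, t(6) = 4, t(7) = 4, t(8) = 2, t(9) = 0, t(10) = 2.
The sequence repeats with period 8.
So t(252) = t(1 + ((252-1) mod 8)) = t(4) = 4.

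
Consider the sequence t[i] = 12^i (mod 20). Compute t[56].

Computing terms: t[0] = 1,  t[1] = 12,  t[2] = 4,  t[3] = 8,  t[4] = 16,  t[5] = 12.
Since t[5] = t[1] = 12, the sequence is eventually periodic: after a pre-period of length 1 it cycles with period 4.
For i ≥ 1, t[i] depends only on (i - 1) mod 4. (56 - 1) mod 4 = 3, so t[56] = t[4] = 16.

16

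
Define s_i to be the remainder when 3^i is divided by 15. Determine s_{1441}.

Computing terms: s_0 = 1, s_1 = 3, s_2 = 9, s_3 = 12, s_4 = 6, s_5 = 3.
Since s_5 = s_1 = 3, the sequence is eventually periodic: after a pre-period of length 1 it cycles with period 4.
For i ≥ 1, s_i depends only on (i - 1) mod 4. (1441 - 1) mod 4 = 0, so s_{1441} = s_1 = 3.

3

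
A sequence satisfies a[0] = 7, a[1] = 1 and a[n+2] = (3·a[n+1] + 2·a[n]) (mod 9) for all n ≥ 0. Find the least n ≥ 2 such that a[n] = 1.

Computing terms: a[0] = 7; a[1] = 1; a[2] = 8; a[3] = 8; a[4] = 4; a[5] = 1; a[6] = 2; a[7] = 8; a[8] = 1; a[9] = 1; a[10] = 5; a[11] = 8; a[12] = 7; a[13] = 1.
Since (a[12], a[13]) = (a[0], a[1]) = (7, 1) (two consecutive terms determine the rest), the sequence is periodic with period 12.
The value 1 first appears (with n ≥ 2) at a[5].

5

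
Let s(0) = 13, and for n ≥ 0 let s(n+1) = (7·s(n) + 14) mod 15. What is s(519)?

7

Computing terms: s(0) = 13,  s(1) = 0,  s(2) = 14,  s(3) = 7,  s(4) = 3,  s(5) = 5,  s(6) = 4,  s(7) = 12,  s(8) = 8,  s(9) = 10,  s(10) = 9,  s(11) = 2,  s(12) = 13.
Since s(12) = s(0) = 13, the sequence is periodic with period 12.
So s(519) = s(0 + ((519-0) mod 12)) = s(3) = 7.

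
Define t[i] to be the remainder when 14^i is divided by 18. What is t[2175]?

Listing terms: t[1] = 14, t[2] = 16, t[3] = 8, t[4] = 4, t[5] = 2, t[6] = 10, t[7] = 14.
The sequence repeats with period 6.
(2175 - 1) mod 6 = 2, so t[2175] = t[3] = 8.

8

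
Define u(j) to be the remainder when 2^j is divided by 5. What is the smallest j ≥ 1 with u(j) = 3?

We have u(0) = 1, u(1) = 2, u(2) = 4, u(3) = 3, u(4) = 1.
The sequence repeats with period 4.
The value 3 first appears (with j ≥ 1) at u(3).

3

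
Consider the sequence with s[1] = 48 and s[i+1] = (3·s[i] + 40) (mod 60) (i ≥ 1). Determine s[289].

Listing terms: s[1] = 48,  s[2] = 4,  s[3] = 52,  s[4] = 16,  s[5] = 28,  s[6] = 4.
Since s[6] = s[2] = 4, the sequence is eventually periodic: after a pre-period of length 1 it cycles with period 4.
For i ≥ 2, s[i] depends only on (i - 2) mod 4. (289 - 2) mod 4 = 3, so s[289] = s[5] = 28.

28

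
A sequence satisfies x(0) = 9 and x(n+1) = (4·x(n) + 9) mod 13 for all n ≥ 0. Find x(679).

6

We have x(0) = 9; x(1) = 6; x(2) = 7; x(3) = 11; x(4) = 1; x(5) = 0; x(6) = 9.
The sequence repeats with period 6.
(679 - 0) mod 6 = 1, so x(679) = x(1) = 6.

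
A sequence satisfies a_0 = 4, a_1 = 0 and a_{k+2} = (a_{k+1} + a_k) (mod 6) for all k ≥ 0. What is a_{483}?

4

a_0 = 4,  a_1 = 0,  a_2 = 4,  a_3 = 4,  a_4 = 2,  a_5 = 0,  a_6 = 2,  a_7 = 2,  a_8 = 4,  a_9 = 0.
Since (a_8, a_9) = (a_0, a_1) = (4, 0) (two consecutive terms determine the rest), the sequence is periodic with period 8.
So a_{483} = a_{0 + ((483-0) mod 8)} = a_3 = 4.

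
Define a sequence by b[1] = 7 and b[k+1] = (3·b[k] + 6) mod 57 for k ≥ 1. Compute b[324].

We have b[1] = 7, b[2] = 27, b[3] = 30, b[4] = 39, b[5] = 9, b[6] = 33, b[7] = 48, b[8] = 36, b[9] = 0, b[10] = 6, b[11] = 24, b[12] = 21, b[13] = 12, b[14] = 42, b[15] = 18, b[16] = 3, b[17] = 15, b[18] = 51, b[19] = 45, b[20] = 27.
Since b[20] = b[2] = 27, the sequence is eventually periodic: after a pre-period of length 1 it cycles with period 18.
For k ≥ 2, b[k] depends only on (k - 2) mod 18. (324 - 2) mod 18 = 16, so b[324] = b[18] = 51.

51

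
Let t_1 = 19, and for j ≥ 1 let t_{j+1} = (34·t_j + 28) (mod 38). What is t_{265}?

t_1 = 19, t_2 = 28, t_3 = 30, t_4 = 22, t_5 = 16, t_6 = 2, t_7 = 20, t_8 = 24, t_9 = 8, t_{10} = 34, t_{11} = 6, t_{12} = 4, t_{13} = 12, t_{14} = 18, t_{15} = 32, t_{16} = 14, t_{17} = 10, t_{18} = 26, t_{19} = 0, t_{20} = 28.
Since t_{20} = t_2 = 28, the sequence is eventually periodic: after a pre-period of length 1 it cycles with period 18.
For j ≥ 2, t_j depends only on (j - 2) mod 18. (265 - 2) mod 18 = 11, so t_{265} = t_{13} = 12.

12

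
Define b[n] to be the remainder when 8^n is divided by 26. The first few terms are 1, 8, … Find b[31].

Computing terms: b[0] = 1; b[1] = 8; b[2] = 12; b[3] = 18; b[4] = 14; b[5] = 8.
Since b[5] = b[1] = 8, the sequence is eventually periodic: after a pre-period of length 1 it cycles with period 4.
For n ≥ 1, b[n] depends only on (n - 1) mod 4. (31 - 1) mod 4 = 2, so b[31] = b[3] = 18.

18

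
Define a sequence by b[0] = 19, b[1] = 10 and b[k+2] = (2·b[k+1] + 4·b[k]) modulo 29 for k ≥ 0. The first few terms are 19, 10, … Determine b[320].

28

We have b[0] = 19, b[1] = 10, b[2] = 9, b[3] = 0, b[4] = 7, b[5] = 14, b[6] = 27, b[7] = 23, b[8] = 9, b[9] = 23, b[10] = 24, b[11] = 24, b[12] = 28, b[13] = 7, b[14] = 10, b[15] = 19, b[16] = 20, b[17] = 0, b[18] = 22, b[19] = 15, b[20] = 2, b[21] = 6, b[22] = 20, b[23] = 6, b[24] = 5, b[25] = 5, b[26] = 1, b[27] = 22, b[28] = 19, b[29] = 10.
Since (b[28], b[29]) = (b[0], b[1]) = (19, 10) (two consecutive terms determine the rest), the sequence is periodic with period 28.
(320 - 0) mod 28 = 12, so b[320] = b[12] = 28.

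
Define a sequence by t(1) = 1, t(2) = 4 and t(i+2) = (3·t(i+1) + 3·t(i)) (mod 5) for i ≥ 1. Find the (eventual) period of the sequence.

4

t(1) = 1,  t(2) = 4,  t(3) = 0,  t(4) = 2,  t(5) = 1,  t(6) = 4.
Since (t(5), t(6)) = (t(1), t(2)) = (1, 4) (two consecutive terms determine the rest), the sequence is periodic with period 4.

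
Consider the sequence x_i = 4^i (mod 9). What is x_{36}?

x_0 = 1; x_1 = 4; x_2 = 7; x_3 = 1.
Since x_3 = x_0 = 1, the sequence is periodic with period 3.
So x_{36} = x_{0 + ((36-0) mod 3)} = x_0 = 1.

1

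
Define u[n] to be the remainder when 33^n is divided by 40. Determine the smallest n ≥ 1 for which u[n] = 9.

We have u[0] = 1, u[1] = 33, u[2] = 9, u[3] = 17, u[4] = 1.
Since u[4] = u[0] = 1, the sequence is periodic with period 4.
The value 9 first appears (with n ≥ 1) at u[2].

2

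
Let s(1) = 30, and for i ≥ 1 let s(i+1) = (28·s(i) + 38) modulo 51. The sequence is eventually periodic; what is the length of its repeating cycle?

Listing terms: s(1) = 30; s(2) = 11; s(3) = 40; s(4) = 36; s(5) = 26; s(6) = 1; s(7) = 15; s(8) = 50; s(9) = 10; s(10) = 12; s(11) = 17; s(12) = 4; s(13) = 48; s(14) = 5; s(15) = 25; s(16) = 24; s(17) = 47; s(18) = 28; s(19) = 6; s(20) = 2; s(21) = 43; s(22) = 18; s(23) = 32; s(24) = 16; s(25) = 27; s(26) = 29; s(27) = 34; s(28) = 21; s(29) = 14; s(30) = 22; s(31) = 42; s(32) = 41; s(33) = 13; s(34) = 45; s(35) = 23; s(36) = 19; s(37) = 9; s(38) = 35; s(39) = 49; s(40) = 33; s(41) = 44; s(42) = 46; s(43) = 0; s(44) = 38; s(45) = 31; s(46) = 39; s(47) = 8; s(48) = 7; s(49) = 30.
Since s(49) = s(1) = 30, the sequence is periodic with period 48.

48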